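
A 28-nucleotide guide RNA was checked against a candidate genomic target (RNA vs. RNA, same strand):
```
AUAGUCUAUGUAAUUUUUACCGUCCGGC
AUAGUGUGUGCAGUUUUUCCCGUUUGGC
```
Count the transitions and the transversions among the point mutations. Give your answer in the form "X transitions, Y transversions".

5 transitions, 2 transversions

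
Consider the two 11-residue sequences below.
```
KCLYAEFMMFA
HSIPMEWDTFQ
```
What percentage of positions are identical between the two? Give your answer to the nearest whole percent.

18%

Mismatches at positions 1, 2, 3, 4, 5, 7, 8, 9, 11 (1-based): 9 of 11.
Identical positions: 2/11 = 18.18% → 18%.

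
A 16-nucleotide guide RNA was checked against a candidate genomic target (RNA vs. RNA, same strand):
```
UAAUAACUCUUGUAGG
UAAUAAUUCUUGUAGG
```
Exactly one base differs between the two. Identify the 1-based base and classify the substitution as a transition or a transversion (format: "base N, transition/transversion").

Base 7 changes C→U. C is a pyrimidine and U is a pyrimidine, so this is a transition.

base 7, transition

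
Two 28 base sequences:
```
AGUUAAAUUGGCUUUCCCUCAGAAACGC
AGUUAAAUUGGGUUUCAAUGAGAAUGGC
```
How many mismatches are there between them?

The sequences differ at positions 12, 17, 18, 20, 25, 26 (1-based) — 6 in total.

6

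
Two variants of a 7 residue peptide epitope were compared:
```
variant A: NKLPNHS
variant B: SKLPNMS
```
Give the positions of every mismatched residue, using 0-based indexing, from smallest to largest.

0, 5

Scanning 0-based: 0: N/S; 5: H/M.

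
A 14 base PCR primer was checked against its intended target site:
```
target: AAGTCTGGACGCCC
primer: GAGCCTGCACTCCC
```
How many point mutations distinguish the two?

4

Comparing position by position, 4 sites differ: 1 (A/G), 4 (T/C), 8 (G/C), 11 (G/T).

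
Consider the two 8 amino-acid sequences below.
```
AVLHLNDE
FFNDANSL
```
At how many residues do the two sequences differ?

7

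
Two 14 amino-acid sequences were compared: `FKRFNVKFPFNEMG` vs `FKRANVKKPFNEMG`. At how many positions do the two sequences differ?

2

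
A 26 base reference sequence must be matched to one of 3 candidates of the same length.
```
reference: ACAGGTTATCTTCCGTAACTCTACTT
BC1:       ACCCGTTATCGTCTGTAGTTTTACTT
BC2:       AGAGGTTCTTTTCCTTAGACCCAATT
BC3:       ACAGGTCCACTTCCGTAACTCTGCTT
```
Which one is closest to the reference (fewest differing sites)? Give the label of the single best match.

BC3

Hamming distances to reference — BC1: 7; BC2: 9; BC3: 4.
Smallest is BC3 with 4 mismatches.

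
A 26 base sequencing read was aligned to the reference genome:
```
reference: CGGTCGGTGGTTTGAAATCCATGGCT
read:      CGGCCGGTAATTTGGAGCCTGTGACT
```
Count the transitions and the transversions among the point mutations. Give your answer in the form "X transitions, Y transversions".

9 transitions, 0 transversions

Mismatches (1-based):
base 4: T→C (pyrimidine→pyrimidine, transition)
base 9: G→A (purine→purine, transition)
base 10: G→A (purine→purine, transition)
base 15: A→G (purine→purine, transition)
base 17: A→G (purine→purine, transition)
base 18: T→C (pyrimidine→pyrimidine, transition)
base 20: C→T (pyrimidine→pyrimidine, transition)
base 21: A→G (purine→purine, transition)
base 24: G→A (purine→purine, transition)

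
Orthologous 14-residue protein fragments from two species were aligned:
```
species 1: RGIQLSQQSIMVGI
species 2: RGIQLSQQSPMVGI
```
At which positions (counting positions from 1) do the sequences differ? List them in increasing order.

10

Scanning 1-based: 10: I/P.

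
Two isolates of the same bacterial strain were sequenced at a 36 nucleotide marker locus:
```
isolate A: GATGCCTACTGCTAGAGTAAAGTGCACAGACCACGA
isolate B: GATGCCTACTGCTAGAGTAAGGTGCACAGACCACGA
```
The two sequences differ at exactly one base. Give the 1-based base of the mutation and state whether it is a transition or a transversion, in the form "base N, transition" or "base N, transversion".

Base 21 changes A→G. A is a purine and G is a purine, so this is a transition.

base 21, transition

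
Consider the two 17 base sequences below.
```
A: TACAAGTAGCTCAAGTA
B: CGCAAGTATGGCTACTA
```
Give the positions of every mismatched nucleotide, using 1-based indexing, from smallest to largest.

1, 2, 9, 10, 11, 13, 15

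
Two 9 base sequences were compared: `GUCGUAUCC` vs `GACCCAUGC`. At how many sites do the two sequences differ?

4

Comparing position by position, 4 sites differ: 2 (U/A), 4 (G/C), 5 (U/C), 8 (C/G).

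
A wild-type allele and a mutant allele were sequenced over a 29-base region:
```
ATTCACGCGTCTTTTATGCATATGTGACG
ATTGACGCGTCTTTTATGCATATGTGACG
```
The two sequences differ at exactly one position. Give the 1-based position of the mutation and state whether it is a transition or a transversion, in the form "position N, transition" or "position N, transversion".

Position 4 changes C→G. C is a pyrimidine and G is a purine, so this is a transversion.

position 4, transversion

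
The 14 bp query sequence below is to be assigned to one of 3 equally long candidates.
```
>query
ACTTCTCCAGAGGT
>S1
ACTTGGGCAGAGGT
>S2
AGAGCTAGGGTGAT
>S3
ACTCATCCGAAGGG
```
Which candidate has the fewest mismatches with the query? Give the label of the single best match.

Hamming distances to query — S1: 3; S2: 8; S3: 5.
Smallest is S1 with 3 mismatches.

S1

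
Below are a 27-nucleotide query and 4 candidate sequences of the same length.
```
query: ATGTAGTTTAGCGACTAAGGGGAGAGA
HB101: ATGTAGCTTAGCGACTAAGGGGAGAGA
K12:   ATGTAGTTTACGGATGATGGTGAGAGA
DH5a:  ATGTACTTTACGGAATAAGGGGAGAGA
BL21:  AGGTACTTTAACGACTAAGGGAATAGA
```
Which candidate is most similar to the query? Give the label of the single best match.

HB101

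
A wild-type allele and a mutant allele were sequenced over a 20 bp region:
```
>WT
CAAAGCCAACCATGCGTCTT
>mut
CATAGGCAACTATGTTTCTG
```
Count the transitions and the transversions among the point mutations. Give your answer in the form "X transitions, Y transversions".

2 transitions, 4 transversions

Mismatches (1-based):
site 3: A→T (purine→pyrimidine, transversion)
site 6: C→G (pyrimidine→purine, transversion)
site 11: C→T (pyrimidine→pyrimidine, transition)
site 15: C→T (pyrimidine→pyrimidine, transition)
site 16: G→T (purine→pyrimidine, transversion)
site 20: T→G (pyrimidine→purine, transversion)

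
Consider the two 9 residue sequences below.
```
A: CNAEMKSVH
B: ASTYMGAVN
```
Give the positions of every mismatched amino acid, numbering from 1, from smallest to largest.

1, 2, 3, 4, 6, 7, 9

Scanning 1-based: 1: C/A; 2: N/S; 3: A/T; 4: E/Y; 6: K/G; 7: S/A; 9: H/N.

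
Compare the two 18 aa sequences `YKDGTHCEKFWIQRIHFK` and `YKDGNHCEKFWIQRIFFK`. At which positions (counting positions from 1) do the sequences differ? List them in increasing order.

5, 16

Differences at position 5 (T→N), position 16 (H→F).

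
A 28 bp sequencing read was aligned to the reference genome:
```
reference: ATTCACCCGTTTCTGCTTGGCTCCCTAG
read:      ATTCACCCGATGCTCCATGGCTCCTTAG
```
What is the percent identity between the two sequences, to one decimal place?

82.1%

Mismatches at positions 10, 12, 15, 17, 25 (1-based): 5 of 28.
Identical positions: 23/28 = 82.14% → 82.1%.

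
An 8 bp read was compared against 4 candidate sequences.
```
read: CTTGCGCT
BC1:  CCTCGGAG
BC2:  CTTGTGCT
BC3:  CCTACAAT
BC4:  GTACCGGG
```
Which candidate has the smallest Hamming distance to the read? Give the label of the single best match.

Hamming distances to read — BC1: 5; BC2: 1; BC3: 4; BC4: 5.
Smallest is BC2 with 1 mismatch.

BC2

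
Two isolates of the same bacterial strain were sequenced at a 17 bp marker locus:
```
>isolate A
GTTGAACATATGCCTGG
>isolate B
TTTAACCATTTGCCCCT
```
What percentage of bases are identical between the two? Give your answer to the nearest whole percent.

Mismatches at positions 1, 4, 6, 10, 15, 16, 17 (1-based): 7 of 17.
Identical positions: 10/17 = 58.82% → 59%.

59%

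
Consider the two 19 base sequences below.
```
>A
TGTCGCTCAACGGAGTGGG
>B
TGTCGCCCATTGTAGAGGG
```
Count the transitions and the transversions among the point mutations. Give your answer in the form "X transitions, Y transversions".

2 transitions, 3 transversions

Transitions (purine↔purine or pyrimidine↔pyrimidine): 7 T→C, 11 C→T.
Transversions (purine↔pyrimidine): 10 A→T, 13 G→T, 16 T→A.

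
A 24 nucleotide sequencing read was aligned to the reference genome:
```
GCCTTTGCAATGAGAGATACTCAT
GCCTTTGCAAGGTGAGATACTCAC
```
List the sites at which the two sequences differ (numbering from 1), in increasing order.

11, 13, 24

Differences at site 11 (T→G), site 13 (A→T), site 24 (T→C).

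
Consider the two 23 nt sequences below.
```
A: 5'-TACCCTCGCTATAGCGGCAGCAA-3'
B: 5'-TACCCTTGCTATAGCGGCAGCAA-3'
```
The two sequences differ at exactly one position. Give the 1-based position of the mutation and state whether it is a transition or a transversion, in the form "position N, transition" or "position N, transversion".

The sequences differ only at position 7: C→T (pyrimidine→pyrimidine), a transition.

position 7, transition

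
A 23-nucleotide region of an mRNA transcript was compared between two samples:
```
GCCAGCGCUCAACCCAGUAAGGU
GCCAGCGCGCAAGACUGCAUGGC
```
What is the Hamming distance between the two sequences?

Comparing position by position, 7 bases differ: 9 (U/G), 13 (C/G), 14 (C/A), 16 (A/U), 18 (U/C), 20 (A/U), 23 (U/C).

7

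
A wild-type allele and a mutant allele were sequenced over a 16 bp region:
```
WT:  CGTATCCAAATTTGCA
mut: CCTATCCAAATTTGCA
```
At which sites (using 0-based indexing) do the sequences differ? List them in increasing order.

1

Differences at site 1 (G→C).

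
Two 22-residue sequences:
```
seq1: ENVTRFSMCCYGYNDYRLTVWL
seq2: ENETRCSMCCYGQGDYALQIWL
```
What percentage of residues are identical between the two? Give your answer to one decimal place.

68.2%

Mismatches at positions 3, 6, 13, 14, 17, 19, 20 (1-based): 7 of 22.
Identical positions: 15/22 = 68.18% → 68.2%.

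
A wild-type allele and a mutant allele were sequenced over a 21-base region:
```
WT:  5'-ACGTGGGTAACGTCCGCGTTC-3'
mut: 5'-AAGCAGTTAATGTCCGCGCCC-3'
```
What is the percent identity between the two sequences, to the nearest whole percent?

67%

Mismatches at positions 2, 4, 5, 7, 11, 19, 20 (1-based): 7 of 21.
Identical positions: 14/21 = 66.67% → 67%.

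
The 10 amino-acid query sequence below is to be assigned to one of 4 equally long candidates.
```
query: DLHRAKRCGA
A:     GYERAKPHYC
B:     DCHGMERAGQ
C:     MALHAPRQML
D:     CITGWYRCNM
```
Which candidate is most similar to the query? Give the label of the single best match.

A differs at 7 positions; B differs at 6 positions; C differs at 8 positions; D differs at 8 positions. The closest is B.

B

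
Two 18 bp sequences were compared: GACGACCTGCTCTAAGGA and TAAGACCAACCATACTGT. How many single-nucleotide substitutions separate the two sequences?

9

Comparing position by position, 9 positions differ: 1 (G/T), 3 (C/A), 8 (T/A), 9 (G/A), 11 (T/C), 12 (C/A), 15 (A/C), 16 (G/T), 18 (A/T).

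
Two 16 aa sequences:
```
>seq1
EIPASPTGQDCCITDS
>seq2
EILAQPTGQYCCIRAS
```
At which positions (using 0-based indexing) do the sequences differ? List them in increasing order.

Differences at position 2 (P→L), position 4 (S→Q), position 9 (D→Y), position 13 (T→R), position 14 (D→A).

2, 4, 9, 13, 14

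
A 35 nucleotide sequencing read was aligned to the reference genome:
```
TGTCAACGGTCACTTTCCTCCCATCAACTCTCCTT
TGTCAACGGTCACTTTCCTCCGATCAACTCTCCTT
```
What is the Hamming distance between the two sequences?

1

The sequences differ at bases 22 (1-based) — 1 in total.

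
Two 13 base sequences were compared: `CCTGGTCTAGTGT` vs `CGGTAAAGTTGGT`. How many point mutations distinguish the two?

10

Comparing position by position, 10 sites differ: 2 (C/G), 3 (T/G), 4 (G/T), 5 (G/A), 6 (T/A), 7 (C/A), 8 (T/G), 9 (A/T), 10 (G/T), 11 (T/G).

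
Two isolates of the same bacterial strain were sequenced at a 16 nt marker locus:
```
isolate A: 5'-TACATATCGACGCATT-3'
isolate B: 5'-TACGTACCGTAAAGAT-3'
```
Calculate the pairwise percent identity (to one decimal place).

8 positions differ (4, 7, 10, 11, 12, 13, 14, 15), so 8 of 16 match: 8/16 = 50%.

50.0%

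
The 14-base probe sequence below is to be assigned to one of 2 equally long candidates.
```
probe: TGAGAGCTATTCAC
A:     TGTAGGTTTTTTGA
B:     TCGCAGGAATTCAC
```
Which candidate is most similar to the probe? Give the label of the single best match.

B

Hamming distances to probe — A: 8; B: 5.
Smallest is B with 5 mismatches.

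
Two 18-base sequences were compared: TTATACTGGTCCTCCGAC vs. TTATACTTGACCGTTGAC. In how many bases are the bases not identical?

5

Mismatches (1-based): base 8: G→T; base 10: T→A; base 13: T→G; base 14: C→T; base 15: C→T.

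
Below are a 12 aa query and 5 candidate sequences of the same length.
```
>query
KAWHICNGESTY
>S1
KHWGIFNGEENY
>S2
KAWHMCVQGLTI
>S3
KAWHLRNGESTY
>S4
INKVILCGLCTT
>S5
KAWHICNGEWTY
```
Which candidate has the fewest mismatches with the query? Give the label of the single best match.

S5

S1 differs at 5 positions; S2 differs at 6 positions; S3 differs at 2 positions; S4 differs at 9 positions; S5 differs at 1 position. The closest is S5.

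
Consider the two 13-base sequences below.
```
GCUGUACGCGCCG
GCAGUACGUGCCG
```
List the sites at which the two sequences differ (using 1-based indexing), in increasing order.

3, 9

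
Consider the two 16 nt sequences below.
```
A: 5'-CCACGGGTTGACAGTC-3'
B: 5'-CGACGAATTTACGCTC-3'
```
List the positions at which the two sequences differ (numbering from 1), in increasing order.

2, 6, 7, 10, 13, 14

Scanning 1-based: 2: C/G; 6: G/A; 7: G/A; 10: G/T; 13: A/G; 14: G/C.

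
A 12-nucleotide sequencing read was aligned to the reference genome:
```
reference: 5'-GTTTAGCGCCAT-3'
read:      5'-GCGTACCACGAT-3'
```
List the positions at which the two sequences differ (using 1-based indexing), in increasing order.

2, 3, 6, 8, 10

Scanning 1-based: 2: T/C; 3: T/G; 6: G/C; 8: G/A; 10: C/G.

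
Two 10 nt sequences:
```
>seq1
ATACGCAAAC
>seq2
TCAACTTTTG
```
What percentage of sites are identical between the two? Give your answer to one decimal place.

10.0%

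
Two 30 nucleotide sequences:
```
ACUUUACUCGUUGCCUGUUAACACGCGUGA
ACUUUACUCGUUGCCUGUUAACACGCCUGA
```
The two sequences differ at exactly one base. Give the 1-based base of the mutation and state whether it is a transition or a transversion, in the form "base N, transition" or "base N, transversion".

The sequences differ only at base 27: G→C (purine→pyrimidine), a transversion.

base 27, transversion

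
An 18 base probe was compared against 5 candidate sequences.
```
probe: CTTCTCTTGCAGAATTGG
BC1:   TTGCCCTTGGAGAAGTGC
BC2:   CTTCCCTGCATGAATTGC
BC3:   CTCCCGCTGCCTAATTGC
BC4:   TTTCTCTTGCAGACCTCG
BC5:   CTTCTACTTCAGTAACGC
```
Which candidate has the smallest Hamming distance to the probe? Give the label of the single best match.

BC4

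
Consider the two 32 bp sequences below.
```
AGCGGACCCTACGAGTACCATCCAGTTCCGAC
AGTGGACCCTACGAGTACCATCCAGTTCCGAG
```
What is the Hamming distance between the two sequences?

Mismatches (1-based): base 3: C→T; base 32: C→G.

2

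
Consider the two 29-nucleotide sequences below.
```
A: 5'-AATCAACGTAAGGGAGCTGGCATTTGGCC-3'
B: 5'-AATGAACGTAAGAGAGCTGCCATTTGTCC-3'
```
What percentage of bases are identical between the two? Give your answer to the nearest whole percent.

86%

Mismatches at positions 4, 13, 20, 27 (1-based): 4 of 29.
Identical positions: 25/29 = 86.21% → 86%.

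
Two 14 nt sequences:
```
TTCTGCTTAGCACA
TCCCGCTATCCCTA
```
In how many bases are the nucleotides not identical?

7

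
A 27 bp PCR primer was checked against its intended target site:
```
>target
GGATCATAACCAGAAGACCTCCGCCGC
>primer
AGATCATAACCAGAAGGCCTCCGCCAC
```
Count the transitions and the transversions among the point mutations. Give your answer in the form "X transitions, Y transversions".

3 transitions, 0 transversions

Mismatches (1-based):
site 1: G→A (purine→purine, transition)
site 17: A→G (purine→purine, transition)
site 26: G→A (purine→purine, transition)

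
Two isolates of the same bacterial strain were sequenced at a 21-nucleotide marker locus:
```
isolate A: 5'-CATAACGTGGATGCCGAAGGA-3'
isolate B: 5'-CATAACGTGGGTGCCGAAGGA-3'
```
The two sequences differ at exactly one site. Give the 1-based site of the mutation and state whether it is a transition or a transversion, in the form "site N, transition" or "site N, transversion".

site 11, transition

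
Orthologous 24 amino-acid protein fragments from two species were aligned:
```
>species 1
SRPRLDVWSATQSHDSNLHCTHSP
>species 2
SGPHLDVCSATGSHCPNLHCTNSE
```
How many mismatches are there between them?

8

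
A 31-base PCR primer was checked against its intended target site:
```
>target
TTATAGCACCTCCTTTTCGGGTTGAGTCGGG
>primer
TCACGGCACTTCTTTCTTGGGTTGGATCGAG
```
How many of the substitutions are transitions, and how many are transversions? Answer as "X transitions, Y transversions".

Transitions (purine↔purine or pyrimidine↔pyrimidine): 2 T→C, 4 T→C, 5 A→G, 10 C→T, 13 C→T, 16 T→C, 18 C→T, 25 A→G, 26 G→A, 30 G→A.
Transversions (purine↔pyrimidine): none.

10 transitions, 0 transversions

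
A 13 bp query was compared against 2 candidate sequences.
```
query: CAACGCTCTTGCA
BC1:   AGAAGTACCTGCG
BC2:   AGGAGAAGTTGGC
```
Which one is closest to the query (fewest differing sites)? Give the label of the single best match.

BC1

Hamming distances to query — BC1: 7; BC2: 9.
Smallest is BC1 with 7 mismatches.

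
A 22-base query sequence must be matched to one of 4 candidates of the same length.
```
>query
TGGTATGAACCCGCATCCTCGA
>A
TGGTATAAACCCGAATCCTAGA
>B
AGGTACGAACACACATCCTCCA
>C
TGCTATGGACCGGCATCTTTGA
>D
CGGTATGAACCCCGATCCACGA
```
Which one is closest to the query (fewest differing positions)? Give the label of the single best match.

A

A differs at 3 positions; B differs at 5 positions; C differs at 5 positions; D differs at 4 positions. The closest is A.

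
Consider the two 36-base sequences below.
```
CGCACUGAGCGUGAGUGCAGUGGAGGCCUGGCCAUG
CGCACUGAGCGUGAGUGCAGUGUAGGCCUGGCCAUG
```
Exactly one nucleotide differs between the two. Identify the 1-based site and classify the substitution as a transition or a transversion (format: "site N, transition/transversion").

site 23, transversion

The sequences differ only at site 23: G→U (purine→pyrimidine), a transversion.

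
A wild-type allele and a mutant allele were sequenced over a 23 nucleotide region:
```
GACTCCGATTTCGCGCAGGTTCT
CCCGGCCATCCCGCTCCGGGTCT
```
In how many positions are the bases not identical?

10

The sequences differ at positions 1, 2, 4, 5, 7, 10, 11, 15, 17, 20 (1-based) — 10 in total.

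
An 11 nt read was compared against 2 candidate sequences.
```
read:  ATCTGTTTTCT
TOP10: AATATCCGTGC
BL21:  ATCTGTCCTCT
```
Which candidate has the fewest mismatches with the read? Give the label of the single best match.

Hamming distances to read — TOP10: 9; BL21: 2.
Smallest is BL21 with 2 mismatches.

BL21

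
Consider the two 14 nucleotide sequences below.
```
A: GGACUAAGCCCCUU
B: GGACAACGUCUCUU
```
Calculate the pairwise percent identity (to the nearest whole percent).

71%

Mismatches at positions 5, 7, 9, 11 (1-based): 4 of 14.
Identical positions: 10/14 = 71.43% → 71%.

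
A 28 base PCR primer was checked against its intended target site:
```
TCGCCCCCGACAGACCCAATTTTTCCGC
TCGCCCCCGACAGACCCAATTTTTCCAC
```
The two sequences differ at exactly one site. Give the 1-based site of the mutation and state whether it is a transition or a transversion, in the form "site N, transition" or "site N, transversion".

site 27, transition

The sequences differ only at site 27: G→A (purine→purine), a transition.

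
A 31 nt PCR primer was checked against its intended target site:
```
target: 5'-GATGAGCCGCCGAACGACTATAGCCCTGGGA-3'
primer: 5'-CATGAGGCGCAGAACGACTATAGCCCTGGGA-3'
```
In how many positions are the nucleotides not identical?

Mismatches (1-based): position 1: G→C; position 7: C→G; position 11: C→A.

3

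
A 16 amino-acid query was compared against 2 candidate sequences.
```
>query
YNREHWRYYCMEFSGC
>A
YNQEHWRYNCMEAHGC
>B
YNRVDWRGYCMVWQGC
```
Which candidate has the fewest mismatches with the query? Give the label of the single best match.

Hamming distances to query — A: 4; B: 6.
Smallest is A with 4 mismatches.

A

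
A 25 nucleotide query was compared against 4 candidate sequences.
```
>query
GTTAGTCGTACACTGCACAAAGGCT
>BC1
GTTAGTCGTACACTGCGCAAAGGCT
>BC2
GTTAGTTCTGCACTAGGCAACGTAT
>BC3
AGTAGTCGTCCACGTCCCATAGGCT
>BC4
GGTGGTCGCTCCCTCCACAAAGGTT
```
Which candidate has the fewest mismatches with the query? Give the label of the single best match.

BC1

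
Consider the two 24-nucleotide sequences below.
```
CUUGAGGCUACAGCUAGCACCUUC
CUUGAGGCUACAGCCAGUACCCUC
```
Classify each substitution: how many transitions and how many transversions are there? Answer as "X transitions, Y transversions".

3 transitions, 0 transversions

Transitions (purine↔purine or pyrimidine↔pyrimidine): 15 U→C, 18 C→U, 22 U→C.
Transversions (purine↔pyrimidine): none.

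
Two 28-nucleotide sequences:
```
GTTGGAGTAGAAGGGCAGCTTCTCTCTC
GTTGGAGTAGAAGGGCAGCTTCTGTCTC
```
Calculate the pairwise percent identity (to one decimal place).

Mismatch at position 24 (1-based): 1 of 28.
Identical positions: 27/28 = 96.43% → 96.4%.

96.4%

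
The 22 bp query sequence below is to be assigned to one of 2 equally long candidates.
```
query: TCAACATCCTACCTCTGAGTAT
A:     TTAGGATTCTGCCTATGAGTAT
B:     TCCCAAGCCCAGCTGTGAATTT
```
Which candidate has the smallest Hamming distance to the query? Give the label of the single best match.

A

Hamming distances to query — A: 6; B: 9.
Smallest is A with 6 mismatches.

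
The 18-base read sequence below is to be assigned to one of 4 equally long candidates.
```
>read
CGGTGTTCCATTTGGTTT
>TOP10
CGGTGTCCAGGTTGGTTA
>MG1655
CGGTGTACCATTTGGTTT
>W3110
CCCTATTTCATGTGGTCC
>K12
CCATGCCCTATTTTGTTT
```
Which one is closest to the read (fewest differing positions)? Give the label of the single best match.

MG1655

TOP10 differs at 5 positions; MG1655 differs at 1 position; W3110 differs at 7 positions; K12 differs at 6 positions. The closest is MG1655.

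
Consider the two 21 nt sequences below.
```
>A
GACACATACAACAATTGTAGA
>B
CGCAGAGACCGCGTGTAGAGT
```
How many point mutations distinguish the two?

12

The sequences differ at positions 1, 2, 5, 7, 10, 11, 13, 14, 15, 17, 18, 21 (1-based) — 12 in total.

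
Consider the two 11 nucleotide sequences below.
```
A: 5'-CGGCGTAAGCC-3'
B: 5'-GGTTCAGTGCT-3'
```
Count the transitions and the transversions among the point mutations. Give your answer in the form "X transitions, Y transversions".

3 transitions, 5 transversions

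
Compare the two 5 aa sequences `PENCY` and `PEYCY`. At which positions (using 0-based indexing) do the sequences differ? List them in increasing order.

2

Differences at position 2 (N→Y).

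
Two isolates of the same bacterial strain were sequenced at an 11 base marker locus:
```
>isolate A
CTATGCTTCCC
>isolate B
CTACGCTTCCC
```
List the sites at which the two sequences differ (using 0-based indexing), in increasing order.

Scanning 0-based: 3: T/C.

3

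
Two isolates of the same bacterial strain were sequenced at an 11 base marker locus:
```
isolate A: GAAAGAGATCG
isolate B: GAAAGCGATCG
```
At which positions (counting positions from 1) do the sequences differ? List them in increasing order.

Differences at position 6 (A→C).

6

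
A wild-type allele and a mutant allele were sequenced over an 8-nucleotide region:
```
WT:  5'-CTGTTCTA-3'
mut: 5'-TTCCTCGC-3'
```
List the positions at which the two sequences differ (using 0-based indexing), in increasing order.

Differences at position 0 (C→T), position 2 (G→C), position 3 (T→C), position 6 (T→G), position 7 (A→C).

0, 2, 3, 6, 7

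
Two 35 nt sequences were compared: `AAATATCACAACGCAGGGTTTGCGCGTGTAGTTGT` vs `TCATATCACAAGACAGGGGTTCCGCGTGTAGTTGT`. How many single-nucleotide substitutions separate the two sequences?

6

Mismatches (1-based): position 1: A→T; position 2: A→C; position 12: C→G; position 13: G→A; position 19: T→G; position 22: G→C.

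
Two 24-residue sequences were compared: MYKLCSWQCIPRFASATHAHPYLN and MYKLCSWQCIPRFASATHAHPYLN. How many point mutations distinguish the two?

0

No positions differ; the sequences are identical.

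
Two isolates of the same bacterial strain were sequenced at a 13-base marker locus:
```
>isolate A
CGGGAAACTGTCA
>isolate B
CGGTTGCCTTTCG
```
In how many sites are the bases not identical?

Comparing position by position, 6 sites differ: 4 (G/T), 5 (A/T), 6 (A/G), 7 (A/C), 10 (G/T), 13 (A/G).

6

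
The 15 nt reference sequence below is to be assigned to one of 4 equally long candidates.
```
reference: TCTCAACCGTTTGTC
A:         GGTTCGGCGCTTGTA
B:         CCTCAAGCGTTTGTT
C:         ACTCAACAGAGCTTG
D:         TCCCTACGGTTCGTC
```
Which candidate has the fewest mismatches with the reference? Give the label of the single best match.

A differs at 8 bases; B differs at 3 bases; C differs at 7 bases; D differs at 4 bases. The closest is B.

B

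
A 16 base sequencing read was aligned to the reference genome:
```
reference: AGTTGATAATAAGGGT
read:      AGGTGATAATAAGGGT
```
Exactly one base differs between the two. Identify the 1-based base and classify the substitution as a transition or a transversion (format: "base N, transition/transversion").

Base 3 changes T→G. T is a pyrimidine and G is a purine, so this is a transversion.

base 3, transversion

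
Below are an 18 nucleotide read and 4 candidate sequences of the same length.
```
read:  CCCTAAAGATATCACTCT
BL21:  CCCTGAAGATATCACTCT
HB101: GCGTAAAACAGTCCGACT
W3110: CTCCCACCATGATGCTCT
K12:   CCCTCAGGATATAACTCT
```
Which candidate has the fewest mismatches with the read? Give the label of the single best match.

BL21 differs at 1 position; HB101 differs at 9 positions; W3110 differs at 9 positions; K12 differs at 3 positions. The closest is BL21.

BL21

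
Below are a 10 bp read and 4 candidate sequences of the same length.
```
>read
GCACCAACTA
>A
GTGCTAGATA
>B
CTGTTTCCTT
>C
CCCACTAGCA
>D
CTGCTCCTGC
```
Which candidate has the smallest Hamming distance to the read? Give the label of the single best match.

A differs at 5 sites; B differs at 8 sites; C differs at 6 sites; D differs at 9 sites. The closest is A.

A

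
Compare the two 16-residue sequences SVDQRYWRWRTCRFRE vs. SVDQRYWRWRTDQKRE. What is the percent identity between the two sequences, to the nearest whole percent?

81%

Mismatches at positions 12, 13, 14 (1-based): 3 of 16.
Identical positions: 13/16 = 81.25% → 81%.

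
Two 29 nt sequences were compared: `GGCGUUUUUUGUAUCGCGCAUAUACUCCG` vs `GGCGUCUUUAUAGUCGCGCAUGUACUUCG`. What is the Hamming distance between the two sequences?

The sequences differ at sites 6, 10, 11, 12, 13, 22, 27 (1-based) — 7 in total.

7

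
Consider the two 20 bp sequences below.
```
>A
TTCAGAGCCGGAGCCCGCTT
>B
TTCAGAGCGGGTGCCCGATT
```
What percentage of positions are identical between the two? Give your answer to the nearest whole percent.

85%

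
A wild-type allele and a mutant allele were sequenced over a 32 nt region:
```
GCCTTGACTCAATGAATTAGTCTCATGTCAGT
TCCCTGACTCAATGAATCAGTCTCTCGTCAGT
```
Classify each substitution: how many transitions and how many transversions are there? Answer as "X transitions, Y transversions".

Mismatches (1-based):
position 1: G→T (purine→pyrimidine, transversion)
position 4: T→C (pyrimidine→pyrimidine, transition)
position 18: T→C (pyrimidine→pyrimidine, transition)
position 25: A→T (purine→pyrimidine, transversion)
position 26: T→C (pyrimidine→pyrimidine, transition)

3 transitions, 2 transversions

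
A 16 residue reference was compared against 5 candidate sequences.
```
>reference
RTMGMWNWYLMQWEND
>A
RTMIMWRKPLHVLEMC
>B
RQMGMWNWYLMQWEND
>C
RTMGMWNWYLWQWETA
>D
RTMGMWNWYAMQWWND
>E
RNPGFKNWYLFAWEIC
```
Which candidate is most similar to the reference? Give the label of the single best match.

A differs at 9 residues; B differs at 1 residue; C differs at 3 residues; D differs at 2 residues; E differs at 8 residues. The closest is B.

B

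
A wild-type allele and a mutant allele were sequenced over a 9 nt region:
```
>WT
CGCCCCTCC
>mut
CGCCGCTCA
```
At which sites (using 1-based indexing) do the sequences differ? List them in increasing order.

Differences at site 5 (C→G), site 9 (C→A).

5, 9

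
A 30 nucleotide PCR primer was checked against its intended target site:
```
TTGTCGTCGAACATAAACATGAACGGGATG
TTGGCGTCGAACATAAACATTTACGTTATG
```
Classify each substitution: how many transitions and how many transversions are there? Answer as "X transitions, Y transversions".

0 transitions, 5 transversions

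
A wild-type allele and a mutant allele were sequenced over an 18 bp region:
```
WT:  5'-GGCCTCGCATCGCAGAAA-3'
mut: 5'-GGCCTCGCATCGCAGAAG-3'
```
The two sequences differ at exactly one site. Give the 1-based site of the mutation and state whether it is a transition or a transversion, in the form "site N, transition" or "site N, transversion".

site 18, transition

The sequences differ only at site 18: A→G (purine→purine), a transition.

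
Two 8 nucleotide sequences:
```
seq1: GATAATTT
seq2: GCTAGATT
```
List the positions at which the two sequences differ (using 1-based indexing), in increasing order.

2, 5, 6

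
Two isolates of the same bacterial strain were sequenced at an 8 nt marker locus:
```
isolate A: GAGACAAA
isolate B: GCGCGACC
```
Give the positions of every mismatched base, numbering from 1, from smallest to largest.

2, 4, 5, 7, 8

Scanning 1-based: 2: A/C; 4: A/C; 5: C/G; 7: A/C; 8: A/C.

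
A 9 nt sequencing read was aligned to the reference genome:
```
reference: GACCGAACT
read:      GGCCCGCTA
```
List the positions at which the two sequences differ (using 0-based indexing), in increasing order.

1, 4, 5, 6, 7, 8

Differences at position 1 (A→G), position 4 (G→C), position 5 (A→G), position 6 (A→C), position 7 (C→T), position 8 (T→A).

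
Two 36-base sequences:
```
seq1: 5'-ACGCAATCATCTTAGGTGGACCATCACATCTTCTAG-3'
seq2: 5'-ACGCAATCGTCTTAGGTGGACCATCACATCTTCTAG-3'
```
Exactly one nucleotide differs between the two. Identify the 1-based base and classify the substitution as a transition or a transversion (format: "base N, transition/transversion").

base 9, transition

The sequences differ only at base 9: A→G (purine→purine), a transition.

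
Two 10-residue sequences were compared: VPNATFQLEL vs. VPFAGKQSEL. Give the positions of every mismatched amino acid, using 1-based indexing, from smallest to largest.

Differences at position 3 (N→F), position 5 (T→G), position 6 (F→K), position 8 (L→S).

3, 5, 6, 8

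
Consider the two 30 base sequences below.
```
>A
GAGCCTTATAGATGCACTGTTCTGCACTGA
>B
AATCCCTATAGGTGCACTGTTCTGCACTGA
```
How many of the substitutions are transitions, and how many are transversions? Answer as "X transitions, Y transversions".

3 transitions, 1 transversion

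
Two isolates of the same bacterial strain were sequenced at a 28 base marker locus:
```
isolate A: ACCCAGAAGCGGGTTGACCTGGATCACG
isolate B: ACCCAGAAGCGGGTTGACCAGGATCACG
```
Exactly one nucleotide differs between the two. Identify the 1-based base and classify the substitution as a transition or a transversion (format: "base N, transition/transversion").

Base 20 changes T→A. T is a pyrimidine and A is a purine, so this is a transversion.

base 20, transversion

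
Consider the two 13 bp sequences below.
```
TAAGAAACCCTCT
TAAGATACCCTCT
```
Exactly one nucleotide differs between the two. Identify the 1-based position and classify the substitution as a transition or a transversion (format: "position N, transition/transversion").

The sequences differ only at position 6: A→T (purine→pyrimidine), a transversion.

position 6, transversion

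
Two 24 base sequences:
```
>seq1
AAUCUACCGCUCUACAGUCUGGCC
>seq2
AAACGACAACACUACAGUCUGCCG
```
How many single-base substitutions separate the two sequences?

The sequences differ at positions 3, 5, 8, 9, 11, 22, 24 (1-based) — 7 in total.

7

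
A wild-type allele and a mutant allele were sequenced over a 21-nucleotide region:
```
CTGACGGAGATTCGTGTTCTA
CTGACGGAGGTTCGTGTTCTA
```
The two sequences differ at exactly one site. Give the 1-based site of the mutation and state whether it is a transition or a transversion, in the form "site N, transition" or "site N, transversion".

site 10, transition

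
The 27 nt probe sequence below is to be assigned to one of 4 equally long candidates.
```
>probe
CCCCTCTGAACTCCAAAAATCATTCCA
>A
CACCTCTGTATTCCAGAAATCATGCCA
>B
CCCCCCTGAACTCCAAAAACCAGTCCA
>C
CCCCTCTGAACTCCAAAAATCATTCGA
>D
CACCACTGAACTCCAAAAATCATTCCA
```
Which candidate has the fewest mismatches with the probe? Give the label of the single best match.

C

A differs at 5 sites; B differs at 3 sites; C differs at 1 site; D differs at 2 sites. The closest is C.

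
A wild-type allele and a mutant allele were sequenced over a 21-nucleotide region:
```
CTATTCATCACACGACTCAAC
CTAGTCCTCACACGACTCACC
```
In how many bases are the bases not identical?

3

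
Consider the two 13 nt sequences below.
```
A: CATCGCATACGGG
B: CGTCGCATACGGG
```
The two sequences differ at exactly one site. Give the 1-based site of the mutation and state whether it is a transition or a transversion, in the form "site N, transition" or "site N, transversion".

site 2, transition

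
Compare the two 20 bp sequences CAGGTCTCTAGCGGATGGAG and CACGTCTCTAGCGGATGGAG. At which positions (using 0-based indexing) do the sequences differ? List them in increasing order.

Scanning 0-based: 2: G/C.

2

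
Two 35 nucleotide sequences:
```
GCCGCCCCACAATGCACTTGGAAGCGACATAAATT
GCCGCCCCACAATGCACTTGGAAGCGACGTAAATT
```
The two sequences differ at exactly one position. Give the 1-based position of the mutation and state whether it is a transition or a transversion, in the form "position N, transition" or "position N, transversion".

position 29, transition

The sequences differ only at position 29: A→G (purine→purine), a transition.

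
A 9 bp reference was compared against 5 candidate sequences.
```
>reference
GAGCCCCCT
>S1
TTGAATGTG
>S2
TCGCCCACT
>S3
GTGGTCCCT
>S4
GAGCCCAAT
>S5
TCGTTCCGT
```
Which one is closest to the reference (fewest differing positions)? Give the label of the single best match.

S4

S1 differs at 8 positions; S2 differs at 3 positions; S3 differs at 3 positions; S4 differs at 2 positions; S5 differs at 5 positions. The closest is S4.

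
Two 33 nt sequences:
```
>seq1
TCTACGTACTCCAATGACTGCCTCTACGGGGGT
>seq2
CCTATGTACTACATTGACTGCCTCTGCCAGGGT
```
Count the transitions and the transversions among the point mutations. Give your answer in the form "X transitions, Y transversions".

Transitions (purine↔purine or pyrimidine↔pyrimidine): 1 T→C, 5 C→T, 26 A→G, 29 G→A.
Transversions (purine↔pyrimidine): 11 C→A, 14 A→T, 28 G→C.

4 transitions, 3 transversions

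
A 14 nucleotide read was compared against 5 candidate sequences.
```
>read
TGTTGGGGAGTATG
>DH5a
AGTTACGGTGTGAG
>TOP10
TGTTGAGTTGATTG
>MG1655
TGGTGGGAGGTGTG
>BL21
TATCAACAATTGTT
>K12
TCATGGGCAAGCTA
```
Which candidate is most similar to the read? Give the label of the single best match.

Hamming distances to read — DH5a: 6; TOP10: 5; MG1655: 4; BL21: 9; K12: 7.
Smallest is MG1655 with 4 mismatches.

MG1655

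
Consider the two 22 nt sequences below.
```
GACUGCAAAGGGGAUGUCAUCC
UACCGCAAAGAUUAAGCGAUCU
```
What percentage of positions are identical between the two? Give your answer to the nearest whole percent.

59%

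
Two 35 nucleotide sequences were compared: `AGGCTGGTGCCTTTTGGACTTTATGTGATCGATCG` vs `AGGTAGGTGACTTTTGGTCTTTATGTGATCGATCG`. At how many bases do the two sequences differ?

4

Comparing position by position, 4 bases differ: 4 (C/T), 5 (T/A), 10 (C/A), 18 (A/T).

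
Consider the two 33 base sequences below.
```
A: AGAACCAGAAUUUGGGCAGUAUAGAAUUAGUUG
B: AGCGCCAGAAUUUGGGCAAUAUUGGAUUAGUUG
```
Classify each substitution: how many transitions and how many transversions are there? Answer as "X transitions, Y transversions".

Transitions (purine↔purine or pyrimidine↔pyrimidine): 4 A→G, 19 G→A, 25 A→G.
Transversions (purine↔pyrimidine): 3 A→C, 23 A→U.

3 transitions, 2 transversions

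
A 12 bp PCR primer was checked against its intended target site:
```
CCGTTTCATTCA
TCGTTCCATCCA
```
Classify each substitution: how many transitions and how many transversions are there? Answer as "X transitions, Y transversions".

3 transitions, 0 transversions

Mismatches (1-based):
position 1: C→T (pyrimidine→pyrimidine, transition)
position 6: T→C (pyrimidine→pyrimidine, transition)
position 10: T→C (pyrimidine→pyrimidine, transition)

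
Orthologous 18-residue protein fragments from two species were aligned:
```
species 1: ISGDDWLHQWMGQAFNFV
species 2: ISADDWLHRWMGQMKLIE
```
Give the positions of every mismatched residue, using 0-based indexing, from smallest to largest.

2, 8, 13, 14, 15, 16, 17

Scanning 0-based: 2: G/A; 8: Q/R; 13: A/M; 14: F/K; 15: N/L; 16: F/I; 17: V/E.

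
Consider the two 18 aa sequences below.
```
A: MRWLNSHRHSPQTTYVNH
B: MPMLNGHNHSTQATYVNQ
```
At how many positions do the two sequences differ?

7

The sequences differ at positions 2, 3, 6, 8, 11, 13, 18 (1-based) — 7 in total.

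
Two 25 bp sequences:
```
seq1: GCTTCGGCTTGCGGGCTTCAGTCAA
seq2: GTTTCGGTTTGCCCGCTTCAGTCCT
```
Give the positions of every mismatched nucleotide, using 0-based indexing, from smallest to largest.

Differences at position 1 (C→T), position 7 (C→T), position 12 (G→C), position 13 (G→C), position 23 (A→C), position 24 (A→T).

1, 7, 12, 13, 23, 24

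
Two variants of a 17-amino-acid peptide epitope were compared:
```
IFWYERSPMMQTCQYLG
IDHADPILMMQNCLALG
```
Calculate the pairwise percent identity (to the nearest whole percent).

Mismatches at positions 2, 3, 4, 5, 6, 7, 8, 12, 14, 15 (1-based): 10 of 17.
Identical positions: 7/17 = 41.18% → 41%.

41%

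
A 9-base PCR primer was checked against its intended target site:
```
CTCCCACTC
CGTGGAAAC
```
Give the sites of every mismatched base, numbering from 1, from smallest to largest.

Scanning 1-based: 2: T/G; 3: C/T; 4: C/G; 5: C/G; 7: C/A; 8: T/A.

2, 3, 4, 5, 7, 8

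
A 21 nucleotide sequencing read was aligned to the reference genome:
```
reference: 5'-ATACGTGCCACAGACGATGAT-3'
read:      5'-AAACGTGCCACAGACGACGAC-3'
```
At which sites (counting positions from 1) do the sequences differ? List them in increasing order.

Differences at site 2 (T→A), site 18 (T→C), site 21 (T→C).

2, 18, 21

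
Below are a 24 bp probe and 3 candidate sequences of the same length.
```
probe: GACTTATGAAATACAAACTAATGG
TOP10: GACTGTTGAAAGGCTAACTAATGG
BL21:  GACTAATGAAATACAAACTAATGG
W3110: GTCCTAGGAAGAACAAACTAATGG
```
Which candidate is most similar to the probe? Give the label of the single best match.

TOP10 differs at 5 positions; BL21 differs at 1 position; W3110 differs at 5 positions. The closest is BL21.

BL21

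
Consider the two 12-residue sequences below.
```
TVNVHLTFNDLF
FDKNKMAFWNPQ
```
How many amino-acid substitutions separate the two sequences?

The sequences differ at residues 1, 2, 3, 4, 5, 6, 7, 9, 10, 11, 12 (1-based) — 11 in total.

11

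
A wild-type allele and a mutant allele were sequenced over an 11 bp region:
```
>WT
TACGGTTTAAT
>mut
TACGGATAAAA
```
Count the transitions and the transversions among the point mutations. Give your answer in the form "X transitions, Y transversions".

0 transitions, 3 transversions

Mismatches (1-based):
site 6: T→A (pyrimidine→purine, transversion)
site 8: T→A (pyrimidine→purine, transversion)
site 11: T→A (pyrimidine→purine, transversion)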